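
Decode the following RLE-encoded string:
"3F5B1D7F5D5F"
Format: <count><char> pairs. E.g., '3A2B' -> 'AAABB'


Expanding each <count><char> pair:
  3F -> 'FFF'
  5B -> 'BBBBB'
  1D -> 'D'
  7F -> 'FFFFFFF'
  5D -> 'DDDDD'
  5F -> 'FFFFF'

Decoded = FFFBBBBBDFFFFFFFDDDDDFFFFF


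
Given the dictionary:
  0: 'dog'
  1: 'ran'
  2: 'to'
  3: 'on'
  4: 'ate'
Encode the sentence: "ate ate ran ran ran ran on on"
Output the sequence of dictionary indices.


Look up each word in the dictionary:
  'ate' -> 4
  'ate' -> 4
  'ran' -> 1
  'ran' -> 1
  'ran' -> 1
  'ran' -> 1
  'on' -> 3
  'on' -> 3

Encoded: [4, 4, 1, 1, 1, 1, 3, 3]


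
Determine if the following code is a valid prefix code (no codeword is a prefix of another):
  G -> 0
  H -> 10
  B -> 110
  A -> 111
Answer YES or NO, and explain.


Checking each pair (does one codeword prefix another?):
  G='0' vs H='10': no prefix
  G='0' vs B='110': no prefix
  G='0' vs A='111': no prefix
  H='10' vs G='0': no prefix
  H='10' vs B='110': no prefix
  H='10' vs A='111': no prefix
  B='110' vs G='0': no prefix
  B='110' vs H='10': no prefix
  B='110' vs A='111': no prefix
  A='111' vs G='0': no prefix
  A='111' vs H='10': no prefix
  A='111' vs B='110': no prefix
No violation found over all pairs.

YES -- this is a valid prefix code. No codeword is a prefix of any other codeword.


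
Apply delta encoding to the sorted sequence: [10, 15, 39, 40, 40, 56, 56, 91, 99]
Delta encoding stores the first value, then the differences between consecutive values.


First value: 10
Deltas:
  15 - 10 = 5
  39 - 15 = 24
  40 - 39 = 1
  40 - 40 = 0
  56 - 40 = 16
  56 - 56 = 0
  91 - 56 = 35
  99 - 91 = 8


Delta encoded: [10, 5, 24, 1, 0, 16, 0, 35, 8]


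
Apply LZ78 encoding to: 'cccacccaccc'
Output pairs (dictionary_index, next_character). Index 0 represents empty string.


LZ78 encoding steps:
Dictionary: {0: ''}
Step 1: w='' (idx 0), next='c' -> output (0, 'c'), add 'c' as idx 1
Step 2: w='c' (idx 1), next='c' -> output (1, 'c'), add 'cc' as idx 2
Step 3: w='' (idx 0), next='a' -> output (0, 'a'), add 'a' as idx 3
Step 4: w='cc' (idx 2), next='c' -> output (2, 'c'), add 'ccc' as idx 4
Step 5: w='a' (idx 3), next='c' -> output (3, 'c'), add 'ac' as idx 5
Step 6: w='cc' (idx 2), end of input -> output (2, '')


Encoded: [(0, 'c'), (1, 'c'), (0, 'a'), (2, 'c'), (3, 'c'), (2, '')]


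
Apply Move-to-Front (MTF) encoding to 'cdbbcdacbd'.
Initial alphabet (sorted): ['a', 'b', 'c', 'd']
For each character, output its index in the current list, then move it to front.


MTF encoding:
'c': index 2 in ['a', 'b', 'c', 'd'] -> ['c', 'a', 'b', 'd']
'd': index 3 in ['c', 'a', 'b', 'd'] -> ['d', 'c', 'a', 'b']
'b': index 3 in ['d', 'c', 'a', 'b'] -> ['b', 'd', 'c', 'a']
'b': index 0 in ['b', 'd', 'c', 'a'] -> ['b', 'd', 'c', 'a']
'c': index 2 in ['b', 'd', 'c', 'a'] -> ['c', 'b', 'd', 'a']
'd': index 2 in ['c', 'b', 'd', 'a'] -> ['d', 'c', 'b', 'a']
'a': index 3 in ['d', 'c', 'b', 'a'] -> ['a', 'd', 'c', 'b']
'c': index 2 in ['a', 'd', 'c', 'b'] -> ['c', 'a', 'd', 'b']
'b': index 3 in ['c', 'a', 'd', 'b'] -> ['b', 'c', 'a', 'd']
'd': index 3 in ['b', 'c', 'a', 'd'] -> ['d', 'b', 'c', 'a']


Output: [2, 3, 3, 0, 2, 2, 3, 2, 3, 3]


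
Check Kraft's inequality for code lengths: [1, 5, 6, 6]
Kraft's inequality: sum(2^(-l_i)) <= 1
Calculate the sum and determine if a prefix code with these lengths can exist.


Sum = 2^(-1) + 2^(-5) + 2^(-6) + 2^(-6)
    = 0.5 + 0.03125 + 0.015625 + 0.015625
    = 36/64 = 0.5625
Since 0.5625 <= 1, Kraft's inequality IS satisfied.
A prefix code with these lengths CAN exist.

Kraft sum = 0.5625. Satisfied.


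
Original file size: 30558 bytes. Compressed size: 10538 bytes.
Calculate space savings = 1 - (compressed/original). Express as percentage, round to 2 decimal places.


ratio = compressed/original = 10538/30558 = 0.344852
savings = 1 - ratio = 1 - 0.344852 = 0.655148
as a percentage: 0.655148 * 100 = 65.51%

Space savings = 1 - 10538/30558 = 65.51%


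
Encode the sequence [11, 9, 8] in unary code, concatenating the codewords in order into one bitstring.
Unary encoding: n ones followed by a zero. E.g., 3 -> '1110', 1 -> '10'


Encode each number as n ones followed by a terminating 0:
  11 -> 111111111110 (12 bits)
  9 -> 1111111110 (10 bits)
  8 -> 111111110 (9 bits)
Total length = 12 + 10 + 9 = 31 bits.

Unary([11, 9, 8]) = 1111111111101111111110111111110 (31 bits)


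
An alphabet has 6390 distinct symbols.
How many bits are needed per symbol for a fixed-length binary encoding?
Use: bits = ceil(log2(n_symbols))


log2(6390) = 12.6416
Bracket: 2^12 = 4096 < 6390 <= 2^13 = 8192
So ceil(log2(6390)) = 13

bits = ceil(log2(6390)) = ceil(12.6416) = 13 bits


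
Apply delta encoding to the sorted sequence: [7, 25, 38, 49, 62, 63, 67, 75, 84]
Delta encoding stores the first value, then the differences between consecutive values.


First value: 7
Deltas:
  25 - 7 = 18
  38 - 25 = 13
  49 - 38 = 11
  62 - 49 = 13
  63 - 62 = 1
  67 - 63 = 4
  75 - 67 = 8
  84 - 75 = 9


Delta encoded: [7, 18, 13, 11, 13, 1, 4, 8, 9]


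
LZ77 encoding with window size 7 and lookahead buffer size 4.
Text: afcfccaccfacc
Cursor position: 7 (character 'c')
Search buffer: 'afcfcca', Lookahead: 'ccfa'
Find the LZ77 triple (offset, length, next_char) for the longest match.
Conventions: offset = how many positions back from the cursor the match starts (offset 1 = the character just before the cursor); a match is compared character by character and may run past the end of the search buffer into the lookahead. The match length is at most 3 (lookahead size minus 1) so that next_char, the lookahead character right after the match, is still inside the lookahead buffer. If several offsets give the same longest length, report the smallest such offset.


Try each offset into the search buffer:
  offset=1 (pos 6, char 'a'): match length 0
  offset=2 (pos 5, char 'c'): match length 1
  offset=3 (pos 4, char 'c'): match length 2
  offset=4 (pos 3, char 'f'): match length 0
  offset=5 (pos 2, char 'c'): match length 1
  offset=6 (pos 1, char 'f'): match length 0
  offset=7 (pos 0, char 'a'): match length 0
Longest match has length 2 at offset 3.
next_char = character at position 7 + 2 = 9 -> 'f'

Best match: offset=3, length=2 (matching 'cc' starting at position 4)
LZ77 triple: (3, 2, 'f')


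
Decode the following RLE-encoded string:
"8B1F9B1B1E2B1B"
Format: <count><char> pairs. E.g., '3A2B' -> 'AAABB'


Expanding each <count><char> pair:
  8B -> 'BBBBBBBB'
  1F -> 'F'
  9B -> 'BBBBBBBBB'
  1B -> 'B'
  1E -> 'E'
  2B -> 'BB'
  1B -> 'B'

Decoded = BBBBBBBBFBBBBBBBBBBEBBB


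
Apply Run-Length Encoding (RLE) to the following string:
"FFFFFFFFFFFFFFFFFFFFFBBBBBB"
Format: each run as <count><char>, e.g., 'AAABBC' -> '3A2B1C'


Scanning runs left to right:
  i=0: run of 'F' x 21 -> '21F'
  i=21: run of 'B' x 6 -> '6B'

RLE = 21F6B


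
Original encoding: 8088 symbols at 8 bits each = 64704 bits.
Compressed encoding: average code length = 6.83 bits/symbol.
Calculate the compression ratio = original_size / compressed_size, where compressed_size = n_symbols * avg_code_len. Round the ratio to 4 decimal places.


original_size = n_symbols * orig_bits = 8088 * 8 = 64704 bits
compressed_size = n_symbols * avg_code_len = 8088 * 6.83 = 55241.04 bits
ratio = original_size / compressed_size = 64704 / 55241.04 = 1.1713

Compression ratio = 1.1713


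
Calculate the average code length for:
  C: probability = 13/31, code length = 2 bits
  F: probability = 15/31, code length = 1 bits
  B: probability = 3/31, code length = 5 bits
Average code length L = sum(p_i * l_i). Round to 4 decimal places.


Weighted contributions p_i * l_i:
  C: (13/31) * 2 = 26/31
  F: (15/31) * 1 = 15/31
  B: (3/31) * 5 = 15/31
Sum = (26 + 15 + 15)/31 = 56/31

L = 56/31 = 1.8065 bits/symbol


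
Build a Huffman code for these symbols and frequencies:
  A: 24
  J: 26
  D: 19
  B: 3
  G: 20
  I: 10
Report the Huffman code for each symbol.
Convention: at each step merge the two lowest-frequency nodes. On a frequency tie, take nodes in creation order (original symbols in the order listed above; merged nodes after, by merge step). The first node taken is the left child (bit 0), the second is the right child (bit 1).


Huffman tree construction:
Step 1: Merge B(3) + I(10) = 13
Step 2: Merge (B+I)(13) + D(19) = 32
Step 3: Merge G(20) + A(24) = 44
Step 4: Merge J(26) + ((B+I)+D)(32) = 58
Step 5: Merge (G+A)(44) + (J+((B+I)+D))(58) = 102
Read each symbol's code off the tree from the root (left child = 0, right child = 1).

Codes:
  A: 01 (length 2)
  J: 10 (length 2)
  D: 111 (length 3)
  B: 1100 (length 4)
  G: 00 (length 2)
  I: 1101 (length 4)
Average code length: 249/102 = 2.4412 bits/symbol


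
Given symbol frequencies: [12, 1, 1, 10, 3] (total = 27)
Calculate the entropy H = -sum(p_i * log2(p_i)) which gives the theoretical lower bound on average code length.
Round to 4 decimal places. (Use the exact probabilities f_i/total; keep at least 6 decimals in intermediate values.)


Per-symbol terms -p_i * log2(p_i) with p_i = f_i/27:
  p = 12/27 = 0.444444: log2(p) = -1.169925, -p*log2(p) = 0.519967
  p = 1/27 = 0.037037: log2(p) = -4.754888, -p*log2(p) = 0.176107
  p = 1/27 = 0.037037: log2(p) = -4.754888, -p*log2(p) = 0.176107
  p = 10/27 = 0.370370: log2(p) = -1.432959, -p*log2(p) = 0.530726
  p = 3/27 = 0.111111: log2(p) = -3.169925, -p*log2(p) = 0.352214
H = 0.519967 + 0.176107 + 0.176107 + 0.530726 + 0.352214 = 1.755121

H = 1.7551 bits/symbol


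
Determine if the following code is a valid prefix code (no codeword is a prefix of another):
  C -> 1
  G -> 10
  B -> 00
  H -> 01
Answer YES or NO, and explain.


Checking each pair (does one codeword prefix another?):
  C='1' vs G='10': prefix -- VIOLATION

NO -- this is NOT a valid prefix code. C (1) is a prefix of G (10).


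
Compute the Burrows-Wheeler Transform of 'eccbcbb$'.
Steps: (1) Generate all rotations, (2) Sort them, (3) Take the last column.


Rotations (sorted):
  0: $eccbcbb -> last char: b
  1: b$eccbcb -> last char: b
  2: bb$eccbc -> last char: c
  3: bcbb$ecc -> last char: c
  4: cbb$eccb -> last char: b
  5: cbcbb$ec -> last char: c
  6: ccbcbb$e -> last char: e
  7: eccbcbb$ -> last char: $


BWT = bbccbce$


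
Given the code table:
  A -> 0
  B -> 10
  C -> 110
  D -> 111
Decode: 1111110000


Decoding:
111 -> D
111 -> D
0 -> A
0 -> A
0 -> A
0 -> A


Result: DDAAAA


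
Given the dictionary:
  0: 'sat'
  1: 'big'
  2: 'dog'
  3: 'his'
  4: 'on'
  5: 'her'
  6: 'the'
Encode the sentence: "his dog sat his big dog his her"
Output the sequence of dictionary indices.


Look up each word in the dictionary:
  'his' -> 3
  'dog' -> 2
  'sat' -> 0
  'his' -> 3
  'big' -> 1
  'dog' -> 2
  'his' -> 3
  'her' -> 5

Encoded: [3, 2, 0, 3, 1, 2, 3, 5]


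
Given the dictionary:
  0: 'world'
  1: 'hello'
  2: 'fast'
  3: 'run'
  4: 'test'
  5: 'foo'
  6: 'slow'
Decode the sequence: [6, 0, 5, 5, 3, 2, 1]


Look up each index in the dictionary:
  6 -> 'slow'
  0 -> 'world'
  5 -> 'foo'
  5 -> 'foo'
  3 -> 'run'
  2 -> 'fast'
  1 -> 'hello'

Decoded: "slow world foo foo run fast hello"


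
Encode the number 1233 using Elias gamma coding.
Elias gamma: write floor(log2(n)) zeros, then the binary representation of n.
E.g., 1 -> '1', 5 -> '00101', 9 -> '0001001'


num_bits = floor(log2(1233)) + 1 = 11
leading_zeros = num_bits - 1 = 10
binary(1233) = 10011010001

Elias gamma(1233) = '0000000000' + '10011010001' = 000000000010011010001 (21 bits)


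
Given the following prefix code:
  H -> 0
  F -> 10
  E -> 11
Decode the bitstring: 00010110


Decoding step by step:
Bits 0 -> H
Bits 0 -> H
Bits 0 -> H
Bits 10 -> F
Bits 11 -> E
Bits 0 -> H


Decoded message: HHHFEH


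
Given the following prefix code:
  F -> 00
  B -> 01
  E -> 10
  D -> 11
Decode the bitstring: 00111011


Decoding step by step:
Bits 00 -> F
Bits 11 -> D
Bits 10 -> E
Bits 11 -> D


Decoded message: FDED


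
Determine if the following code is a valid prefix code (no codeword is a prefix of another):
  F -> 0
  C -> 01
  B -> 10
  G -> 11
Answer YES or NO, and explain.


Checking each pair (does one codeword prefix another?):
  F='0' vs C='01': prefix -- VIOLATION

NO -- this is NOT a valid prefix code. F (0) is a prefix of C (01).


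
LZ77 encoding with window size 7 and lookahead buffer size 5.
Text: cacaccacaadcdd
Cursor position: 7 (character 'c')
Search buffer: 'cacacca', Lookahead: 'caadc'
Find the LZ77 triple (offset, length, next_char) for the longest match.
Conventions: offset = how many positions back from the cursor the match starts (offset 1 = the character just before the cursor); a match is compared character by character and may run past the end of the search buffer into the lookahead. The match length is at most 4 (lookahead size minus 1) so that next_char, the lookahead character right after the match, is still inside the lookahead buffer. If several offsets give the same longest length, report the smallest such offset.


Try each offset into the search buffer:
  offset=1 (pos 6, char 'a'): match length 0
  offset=2 (pos 5, char 'c'): match length 2
  offset=3 (pos 4, char 'c'): match length 1
  offset=4 (pos 3, char 'a'): match length 0
  offset=5 (pos 2, char 'c'): match length 2
  offset=6 (pos 1, char 'a'): match length 0
  offset=7 (pos 0, char 'c'): match length 2
Longest match has length 2, found at offsets 2, 5, 7; take the smallest, offset 2.
next_char = character at position 7 + 2 = 9 -> 'a'

Best match: offset=2, length=2 (matching 'ca' starting at position 5)
LZ77 triple: (2, 2, 'a')


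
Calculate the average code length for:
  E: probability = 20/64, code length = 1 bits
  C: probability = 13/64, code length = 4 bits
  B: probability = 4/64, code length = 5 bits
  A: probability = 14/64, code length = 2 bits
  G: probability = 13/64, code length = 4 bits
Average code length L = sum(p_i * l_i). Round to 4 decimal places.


Weighted contributions p_i * l_i:
  E: (20/64) * 1 = 20/64
  C: (13/64) * 4 = 52/64
  B: (4/64) * 5 = 20/64
  A: (14/64) * 2 = 28/64
  G: (13/64) * 4 = 52/64
Sum = (20 + 52 + 20 + 28 + 52)/64 = 172/64

L = 172/64 = 2.6875 bits/symbol


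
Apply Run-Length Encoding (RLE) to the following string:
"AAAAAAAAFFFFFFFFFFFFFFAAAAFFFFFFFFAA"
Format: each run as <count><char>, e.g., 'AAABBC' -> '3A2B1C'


Scanning runs left to right:
  i=0: run of 'A' x 8 -> '8A'
  i=8: run of 'F' x 14 -> '14F'
  i=22: run of 'A' x 4 -> '4A'
  i=26: run of 'F' x 8 -> '8F'
  i=34: run of 'A' x 2 -> '2A'

RLE = 8A14F4A8F2A


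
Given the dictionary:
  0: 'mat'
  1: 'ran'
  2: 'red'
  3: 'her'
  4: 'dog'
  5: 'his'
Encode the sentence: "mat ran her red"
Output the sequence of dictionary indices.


Look up each word in the dictionary:
  'mat' -> 0
  'ran' -> 1
  'her' -> 3
  'red' -> 2

Encoded: [0, 1, 3, 2]


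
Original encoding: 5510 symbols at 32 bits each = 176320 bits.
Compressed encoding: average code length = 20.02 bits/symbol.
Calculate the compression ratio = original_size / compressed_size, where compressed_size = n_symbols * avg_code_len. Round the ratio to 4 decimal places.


original_size = n_symbols * orig_bits = 5510 * 32 = 176320 bits
compressed_size = n_symbols * avg_code_len = 5510 * 20.02 = 110310.2 bits
ratio = original_size / compressed_size = 176320 / 110310.2 = 1.5984

Compression ratio = 1.5984


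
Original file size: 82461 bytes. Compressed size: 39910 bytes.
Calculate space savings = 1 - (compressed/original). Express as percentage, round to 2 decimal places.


ratio = compressed/original = 39910/82461 = 0.483986
savings = 1 - ratio = 1 - 0.483986 = 0.516014
as a percentage: 0.516014 * 100 = 51.6%

Space savings = 1 - 39910/82461 = 51.6%


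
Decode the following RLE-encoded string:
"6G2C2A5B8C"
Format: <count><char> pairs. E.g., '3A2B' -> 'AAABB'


Expanding each <count><char> pair:
  6G -> 'GGGGGG'
  2C -> 'CC'
  2A -> 'AA'
  5B -> 'BBBBB'
  8C -> 'CCCCCCCC'

Decoded = GGGGGGCCAABBBBBCCCCCCCC


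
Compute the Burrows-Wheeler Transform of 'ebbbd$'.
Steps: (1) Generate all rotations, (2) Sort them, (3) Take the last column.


Rotations (sorted):
  0: $ebbbd -> last char: d
  1: bbbd$e -> last char: e
  2: bbd$eb -> last char: b
  3: bd$ebb -> last char: b
  4: d$ebbb -> last char: b
  5: ebbbd$ -> last char: $


BWT = debbb$


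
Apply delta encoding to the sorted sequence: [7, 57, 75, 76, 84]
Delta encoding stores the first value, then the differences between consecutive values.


First value: 7
Deltas:
  57 - 7 = 50
  75 - 57 = 18
  76 - 75 = 1
  84 - 76 = 8


Delta encoded: [7, 50, 18, 1, 8]


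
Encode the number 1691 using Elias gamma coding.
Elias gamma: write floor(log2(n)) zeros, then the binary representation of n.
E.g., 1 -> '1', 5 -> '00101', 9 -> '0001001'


num_bits = floor(log2(1691)) + 1 = 11
leading_zeros = num_bits - 1 = 10
binary(1691) = 11010011011

Elias gamma(1691) = '0000000000' + '11010011011' = 000000000011010011011 (21 bits)


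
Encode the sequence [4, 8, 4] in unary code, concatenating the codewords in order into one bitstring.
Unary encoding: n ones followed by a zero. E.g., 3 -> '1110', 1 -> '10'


Encode each number as n ones followed by a terminating 0:
  4 -> 11110 (5 bits)
  8 -> 111111110 (9 bits)
  4 -> 11110 (5 bits)
Total length = 5 + 9 + 5 = 19 bits.

Unary([4, 8, 4]) = 1111011111111011110 (19 bits)


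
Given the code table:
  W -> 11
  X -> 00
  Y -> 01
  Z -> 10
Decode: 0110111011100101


Decoding:
01 -> Y
10 -> Z
11 -> W
10 -> Z
11 -> W
10 -> Z
01 -> Y
01 -> Y


Result: YZWZWZYY


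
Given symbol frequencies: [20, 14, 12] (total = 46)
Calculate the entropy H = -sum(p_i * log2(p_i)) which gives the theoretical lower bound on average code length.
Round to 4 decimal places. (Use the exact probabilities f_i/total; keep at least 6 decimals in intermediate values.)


Per-symbol terms -p_i * log2(p_i) with p_i = f_i/46:
  p = 20/46 = 0.434783: log2(p) = -1.201634, -p*log2(p) = 0.522450
  p = 14/46 = 0.304348: log2(p) = -1.716207, -p*log2(p) = 0.522324
  p = 12/46 = 0.260870: log2(p) = -1.938599, -p*log2(p) = 0.505722
H = 0.522450 + 0.522324 + 0.505722 = 1.550496

H = 1.5505 bits/symbol


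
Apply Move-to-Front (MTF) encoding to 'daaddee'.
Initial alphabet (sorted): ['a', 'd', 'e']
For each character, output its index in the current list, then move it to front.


MTF encoding:
'd': index 1 in ['a', 'd', 'e'] -> ['d', 'a', 'e']
'a': index 1 in ['d', 'a', 'e'] -> ['a', 'd', 'e']
'a': index 0 in ['a', 'd', 'e'] -> ['a', 'd', 'e']
'd': index 1 in ['a', 'd', 'e'] -> ['d', 'a', 'e']
'd': index 0 in ['d', 'a', 'e'] -> ['d', 'a', 'e']
'e': index 2 in ['d', 'a', 'e'] -> ['e', 'd', 'a']
'e': index 0 in ['e', 'd', 'a'] -> ['e', 'd', 'a']


Output: [1, 1, 0, 1, 0, 2, 0]


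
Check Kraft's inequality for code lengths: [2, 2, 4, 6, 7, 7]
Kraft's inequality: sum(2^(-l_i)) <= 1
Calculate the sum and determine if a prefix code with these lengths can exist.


Sum = 2^(-2) + 2^(-2) + 2^(-4) + 2^(-6) + 2^(-7) + 2^(-7)
    = 0.25 + 0.25 + 0.0625 + 0.015625 + 0.0078125 + 0.0078125
    = 76/128 = 0.59375
Since 0.59375 <= 1, Kraft's inequality IS satisfied.
A prefix code with these lengths CAN exist.

Kraft sum = 0.59375. Satisfied.


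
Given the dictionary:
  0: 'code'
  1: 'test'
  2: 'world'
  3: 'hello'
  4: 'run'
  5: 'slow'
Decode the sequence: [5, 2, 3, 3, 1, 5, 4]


Look up each index in the dictionary:
  5 -> 'slow'
  2 -> 'world'
  3 -> 'hello'
  3 -> 'hello'
  1 -> 'test'
  5 -> 'slow'
  4 -> 'run'

Decoded: "slow world hello hello test slow run"


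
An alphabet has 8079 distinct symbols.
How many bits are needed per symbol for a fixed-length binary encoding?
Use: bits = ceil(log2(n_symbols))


log2(8079) = 12.98
Bracket: 2^12 = 4096 < 8079 <= 2^13 = 8192
So ceil(log2(8079)) = 13

bits = ceil(log2(8079)) = ceil(12.98) = 13 bits


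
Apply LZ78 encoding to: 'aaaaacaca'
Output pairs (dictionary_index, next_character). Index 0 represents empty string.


LZ78 encoding steps:
Dictionary: {0: ''}
Step 1: w='' (idx 0), next='a' -> output (0, 'a'), add 'a' as idx 1
Step 2: w='a' (idx 1), next='a' -> output (1, 'a'), add 'aa' as idx 2
Step 3: w='aa' (idx 2), next='c' -> output (2, 'c'), add 'aac' as idx 3
Step 4: w='a' (idx 1), next='c' -> output (1, 'c'), add 'ac' as idx 4
Step 5: w='a' (idx 1), end of input -> output (1, '')


Encoded: [(0, 'a'), (1, 'a'), (2, 'c'), (1, 'c'), (1, '')]


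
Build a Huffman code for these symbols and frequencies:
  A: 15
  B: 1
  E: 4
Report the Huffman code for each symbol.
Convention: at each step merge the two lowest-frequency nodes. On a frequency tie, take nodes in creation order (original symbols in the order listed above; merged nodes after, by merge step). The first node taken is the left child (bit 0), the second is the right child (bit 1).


Huffman tree construction:
Step 1: Merge B(1) + E(4) = 5
Step 2: Merge (B+E)(5) + A(15) = 20
Read each symbol's code off the tree from the root (left child = 0, right child = 1).

Codes:
  A: 1 (length 1)
  B: 00 (length 2)
  E: 01 (length 2)
Average code length: 25/20 = 1.2500 bits/symbol


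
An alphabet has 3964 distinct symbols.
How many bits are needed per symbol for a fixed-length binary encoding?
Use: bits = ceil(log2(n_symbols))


log2(3964) = 11.9527
Bracket: 2^11 = 2048 < 3964 <= 2^12 = 4096
So ceil(log2(3964)) = 12

bits = ceil(log2(3964)) = ceil(11.9527) = 12 bits


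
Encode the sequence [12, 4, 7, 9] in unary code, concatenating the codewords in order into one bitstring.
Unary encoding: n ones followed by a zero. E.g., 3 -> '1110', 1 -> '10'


Encode each number as n ones followed by a terminating 0:
  12 -> 1111111111110 (13 bits)
  4 -> 11110 (5 bits)
  7 -> 11111110 (8 bits)
  9 -> 1111111110 (10 bits)
Total length = 13 + 5 + 8 + 10 = 36 bits.

Unary([12, 4, 7, 9]) = 111111111111011110111111101111111110 (36 bits)


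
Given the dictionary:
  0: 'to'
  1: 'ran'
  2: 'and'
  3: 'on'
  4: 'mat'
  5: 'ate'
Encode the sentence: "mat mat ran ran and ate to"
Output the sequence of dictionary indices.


Look up each word in the dictionary:
  'mat' -> 4
  'mat' -> 4
  'ran' -> 1
  'ran' -> 1
  'and' -> 2
  'ate' -> 5
  'to' -> 0

Encoded: [4, 4, 1, 1, 2, 5, 0]


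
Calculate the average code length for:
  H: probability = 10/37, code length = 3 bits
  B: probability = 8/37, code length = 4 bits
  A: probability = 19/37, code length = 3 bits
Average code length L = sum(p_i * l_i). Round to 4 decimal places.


Weighted contributions p_i * l_i:
  H: (10/37) * 3 = 30/37
  B: (8/37) * 4 = 32/37
  A: (19/37) * 3 = 57/37
Sum = (30 + 32 + 57)/37 = 119/37

L = 119/37 = 3.2162 bits/symbol


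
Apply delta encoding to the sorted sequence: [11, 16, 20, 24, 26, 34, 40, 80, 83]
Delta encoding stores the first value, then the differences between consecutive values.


First value: 11
Deltas:
  16 - 11 = 5
  20 - 16 = 4
  24 - 20 = 4
  26 - 24 = 2
  34 - 26 = 8
  40 - 34 = 6
  80 - 40 = 40
  83 - 80 = 3


Delta encoded: [11, 5, 4, 4, 2, 8, 6, 40, 3]


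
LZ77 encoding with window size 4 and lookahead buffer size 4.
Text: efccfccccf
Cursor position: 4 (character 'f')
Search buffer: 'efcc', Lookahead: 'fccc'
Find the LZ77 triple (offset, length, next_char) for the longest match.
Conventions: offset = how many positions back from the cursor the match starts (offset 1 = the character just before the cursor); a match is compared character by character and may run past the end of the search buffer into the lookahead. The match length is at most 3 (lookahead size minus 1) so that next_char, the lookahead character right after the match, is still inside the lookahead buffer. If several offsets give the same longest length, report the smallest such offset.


Try each offset into the search buffer:
  offset=1 (pos 3, char 'c'): match length 0
  offset=2 (pos 2, char 'c'): match length 0
  offset=3 (pos 1, char 'f'): match length 3
  offset=4 (pos 0, char 'e'): match length 0
Longest match has length 3 at offset 3.
next_char = character at position 4 + 3 = 7 -> 'c'

Best match: offset=3, length=3 (matching 'fcc' starting at position 1)
LZ77 triple: (3, 3, 'c')


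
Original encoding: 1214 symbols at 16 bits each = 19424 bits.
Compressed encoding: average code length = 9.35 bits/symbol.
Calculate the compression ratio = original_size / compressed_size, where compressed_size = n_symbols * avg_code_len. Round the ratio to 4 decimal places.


original_size = n_symbols * orig_bits = 1214 * 16 = 19424 bits
compressed_size = n_symbols * avg_code_len = 1214 * 9.35 = 11350.9 bits
ratio = original_size / compressed_size = 19424 / 11350.9 = 1.7112

Compression ratio = 1.7112


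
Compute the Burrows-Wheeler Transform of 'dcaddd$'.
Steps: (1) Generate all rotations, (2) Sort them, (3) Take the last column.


Rotations (sorted):
  0: $dcaddd -> last char: d
  1: addd$dc -> last char: c
  2: caddd$d -> last char: d
  3: d$dcadd -> last char: d
  4: dcaddd$ -> last char: $
  5: dd$dcad -> last char: d
  6: ddd$dca -> last char: a


BWT = dcdd$da


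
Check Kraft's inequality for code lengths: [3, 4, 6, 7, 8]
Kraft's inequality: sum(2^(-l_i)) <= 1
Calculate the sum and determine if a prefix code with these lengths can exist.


Sum = 2^(-3) + 2^(-4) + 2^(-6) + 2^(-7) + 2^(-8)
    = 0.125 + 0.0625 + 0.015625 + 0.0078125 + 0.00390625
    = 55/256 = 0.21484375
Since 0.21484375 <= 1, Kraft's inequality IS satisfied.
A prefix code with these lengths CAN exist.

Kraft sum = 0.21484375. Satisfied.


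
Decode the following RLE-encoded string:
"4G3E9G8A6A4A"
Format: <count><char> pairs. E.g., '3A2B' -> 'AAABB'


Expanding each <count><char> pair:
  4G -> 'GGGG'
  3E -> 'EEE'
  9G -> 'GGGGGGGGG'
  8A -> 'AAAAAAAA'
  6A -> 'AAAAAA'
  4A -> 'AAAA'

Decoded = GGGGEEEGGGGGGGGGAAAAAAAAAAAAAAAAAA


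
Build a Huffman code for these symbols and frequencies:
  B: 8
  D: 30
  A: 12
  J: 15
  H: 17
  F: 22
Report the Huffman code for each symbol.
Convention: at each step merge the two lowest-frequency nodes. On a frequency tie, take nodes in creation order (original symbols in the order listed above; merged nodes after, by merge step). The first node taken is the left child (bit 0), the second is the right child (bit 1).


Huffman tree construction:
Step 1: Merge B(8) + A(12) = 20
Step 2: Merge J(15) + H(17) = 32
Step 3: Merge (B+A)(20) + F(22) = 42
Step 4: Merge D(30) + (J+H)(32) = 62
Step 5: Merge ((B+A)+F)(42) + (D+(J+H))(62) = 104
Read each symbol's code off the tree from the root (left child = 0, right child = 1).

Codes:
  B: 000 (length 3)
  D: 10 (length 2)
  A: 001 (length 3)
  J: 110 (length 3)
  H: 111 (length 3)
  F: 01 (length 2)
Average code length: 260/104 = 2.5000 bits/symbol


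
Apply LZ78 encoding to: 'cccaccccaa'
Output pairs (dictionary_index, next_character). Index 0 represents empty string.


LZ78 encoding steps:
Dictionary: {0: ''}
Step 1: w='' (idx 0), next='c' -> output (0, 'c'), add 'c' as idx 1
Step 2: w='c' (idx 1), next='c' -> output (1, 'c'), add 'cc' as idx 2
Step 3: w='' (idx 0), next='a' -> output (0, 'a'), add 'a' as idx 3
Step 4: w='cc' (idx 2), next='c' -> output (2, 'c'), add 'ccc' as idx 4
Step 5: w='c' (idx 1), next='a' -> output (1, 'a'), add 'ca' as idx 5
Step 6: w='a' (idx 3), end of input -> output (3, '')


Encoded: [(0, 'c'), (1, 'c'), (0, 'a'), (2, 'c'), (1, 'a'), (3, '')]


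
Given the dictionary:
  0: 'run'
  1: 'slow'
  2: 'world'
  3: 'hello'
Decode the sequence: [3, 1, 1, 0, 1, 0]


Look up each index in the dictionary:
  3 -> 'hello'
  1 -> 'slow'
  1 -> 'slow'
  0 -> 'run'
  1 -> 'slow'
  0 -> 'run'

Decoded: "hello slow slow run slow run"


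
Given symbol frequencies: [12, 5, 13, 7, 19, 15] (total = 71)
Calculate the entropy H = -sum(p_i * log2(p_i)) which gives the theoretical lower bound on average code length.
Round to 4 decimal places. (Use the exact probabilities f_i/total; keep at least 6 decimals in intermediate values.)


Per-symbol terms -p_i * log2(p_i) with p_i = f_i/71:
  p = 12/71 = 0.169014: log2(p) = -2.564785, -p*log2(p) = 0.433485
  p = 5/71 = 0.070423: log2(p) = -3.827819, -p*log2(p) = 0.269565
  p = 13/71 = 0.183099: log2(p) = -2.449307, -p*log2(p) = 0.448465
  p = 7/71 = 0.098592: log2(p) = -3.342392, -p*log2(p) = 0.329532
  p = 19/71 = 0.267606: log2(p) = -1.901820, -p*log2(p) = 0.508938
  p = 15/71 = 0.211268: log2(p) = -2.242857, -p*log2(p) = 0.473843
H = 0.433485 + 0.269565 + 0.448465 + 0.329532 + 0.508938 + 0.473843 = 2.463828

H = 2.4638 bits/symbol


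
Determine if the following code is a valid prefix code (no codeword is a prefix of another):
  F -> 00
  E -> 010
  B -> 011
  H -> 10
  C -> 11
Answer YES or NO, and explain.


Checking each pair (does one codeword prefix another?):
  F='00' vs E='010': no prefix
  F='00' vs B='011': no prefix
  F='00' vs H='10': no prefix
  F='00' vs C='11': no prefix
  E='010' vs F='00': no prefix
  E='010' vs B='011': no prefix
  E='010' vs H='10': no prefix
  E='010' vs C='11': no prefix
  B='011' vs F='00': no prefix
  B='011' vs E='010': no prefix
  B='011' vs H='10': no prefix
  B='011' vs C='11': no prefix
  H='10' vs F='00': no prefix
  H='10' vs E='010': no prefix
  H='10' vs B='011': no prefix
  H='10' vs C='11': no prefix
  C='11' vs F='00': no prefix
  C='11' vs E='010': no prefix
  C='11' vs B='011': no prefix
  C='11' vs H='10': no prefix
No violation found over all pairs.

YES -- this is a valid prefix code. No codeword is a prefix of any other codeword.


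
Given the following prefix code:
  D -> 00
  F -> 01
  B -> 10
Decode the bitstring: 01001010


Decoding step by step:
Bits 01 -> F
Bits 00 -> D
Bits 10 -> B
Bits 10 -> B


Decoded message: FDBB


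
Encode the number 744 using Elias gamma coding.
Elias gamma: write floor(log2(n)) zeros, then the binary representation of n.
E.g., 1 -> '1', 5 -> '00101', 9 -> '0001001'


num_bits = floor(log2(744)) + 1 = 10
leading_zeros = num_bits - 1 = 9
binary(744) = 1011101000

Elias gamma(744) = '000000000' + '1011101000' = 0000000001011101000 (19 bits)


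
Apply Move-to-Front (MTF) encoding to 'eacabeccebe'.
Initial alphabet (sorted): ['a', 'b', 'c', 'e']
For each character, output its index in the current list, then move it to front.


MTF encoding:
'e': index 3 in ['a', 'b', 'c', 'e'] -> ['e', 'a', 'b', 'c']
'a': index 1 in ['e', 'a', 'b', 'c'] -> ['a', 'e', 'b', 'c']
'c': index 3 in ['a', 'e', 'b', 'c'] -> ['c', 'a', 'e', 'b']
'a': index 1 in ['c', 'a', 'e', 'b'] -> ['a', 'c', 'e', 'b']
'b': index 3 in ['a', 'c', 'e', 'b'] -> ['b', 'a', 'c', 'e']
'e': index 3 in ['b', 'a', 'c', 'e'] -> ['e', 'b', 'a', 'c']
'c': index 3 in ['e', 'b', 'a', 'c'] -> ['c', 'e', 'b', 'a']
'c': index 0 in ['c', 'e', 'b', 'a'] -> ['c', 'e', 'b', 'a']
'e': index 1 in ['c', 'e', 'b', 'a'] -> ['e', 'c', 'b', 'a']
'b': index 2 in ['e', 'c', 'b', 'a'] -> ['b', 'e', 'c', 'a']
'e': index 1 in ['b', 'e', 'c', 'a'] -> ['e', 'b', 'c', 'a']


Output: [3, 1, 3, 1, 3, 3, 3, 0, 1, 2, 1]


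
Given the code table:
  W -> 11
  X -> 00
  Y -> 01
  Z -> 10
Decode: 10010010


Decoding:
10 -> Z
01 -> Y
00 -> X
10 -> Z


Result: ZYXZ


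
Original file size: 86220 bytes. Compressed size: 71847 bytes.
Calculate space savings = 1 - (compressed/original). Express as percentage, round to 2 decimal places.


ratio = compressed/original = 71847/86220 = 0.833299
savings = 1 - ratio = 1 - 0.833299 = 0.166701
as a percentage: 0.166701 * 100 = 16.67%

Space savings = 1 - 71847/86220 = 16.67%


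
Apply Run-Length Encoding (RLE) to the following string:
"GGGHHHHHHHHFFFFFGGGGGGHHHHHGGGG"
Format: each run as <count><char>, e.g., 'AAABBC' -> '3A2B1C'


Scanning runs left to right:
  i=0: run of 'G' x 3 -> '3G'
  i=3: run of 'H' x 8 -> '8H'
  i=11: run of 'F' x 5 -> '5F'
  i=16: run of 'G' x 6 -> '6G'
  i=22: run of 'H' x 5 -> '5H'
  i=27: run of 'G' x 4 -> '4G'

RLE = 3G8H5F6G5H4G


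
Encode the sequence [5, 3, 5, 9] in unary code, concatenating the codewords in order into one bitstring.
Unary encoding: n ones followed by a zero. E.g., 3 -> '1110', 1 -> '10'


Encode each number as n ones followed by a terminating 0:
  5 -> 111110 (6 bits)
  3 -> 1110 (4 bits)
  5 -> 111110 (6 bits)
  9 -> 1111111110 (10 bits)
Total length = 6 + 4 + 6 + 10 = 26 bits.

Unary([5, 3, 5, 9]) = 11111011101111101111111110 (26 bits)


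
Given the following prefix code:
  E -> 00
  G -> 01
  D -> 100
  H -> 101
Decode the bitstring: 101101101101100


Decoding step by step:
Bits 101 -> H
Bits 101 -> H
Bits 101 -> H
Bits 101 -> H
Bits 100 -> D


Decoded message: HHHHD


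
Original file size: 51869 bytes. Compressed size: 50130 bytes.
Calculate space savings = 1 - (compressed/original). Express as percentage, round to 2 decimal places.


ratio = compressed/original = 50130/51869 = 0.966473
savings = 1 - ratio = 1 - 0.966473 = 0.033527
as a percentage: 0.033527 * 100 = 3.35%

Space savings = 1 - 50130/51869 = 3.35%


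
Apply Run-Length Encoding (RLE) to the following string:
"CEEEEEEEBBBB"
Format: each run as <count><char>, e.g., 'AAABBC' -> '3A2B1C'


Scanning runs left to right:
  i=0: run of 'C' x 1 -> '1C'
  i=1: run of 'E' x 7 -> '7E'
  i=8: run of 'B' x 4 -> '4B'

RLE = 1C7E4B


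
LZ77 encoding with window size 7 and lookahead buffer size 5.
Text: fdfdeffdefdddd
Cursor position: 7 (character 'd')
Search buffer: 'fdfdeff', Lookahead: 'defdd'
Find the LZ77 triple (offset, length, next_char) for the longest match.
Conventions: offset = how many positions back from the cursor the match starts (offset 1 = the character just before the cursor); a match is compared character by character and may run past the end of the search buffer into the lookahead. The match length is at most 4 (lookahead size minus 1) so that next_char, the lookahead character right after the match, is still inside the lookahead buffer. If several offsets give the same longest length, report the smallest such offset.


Try each offset into the search buffer:
  offset=1 (pos 6, char 'f'): match length 0
  offset=2 (pos 5, char 'f'): match length 0
  offset=3 (pos 4, char 'e'): match length 0
  offset=4 (pos 3, char 'd'): match length 3
  offset=5 (pos 2, char 'f'): match length 0
  offset=6 (pos 1, char 'd'): match length 1
  offset=7 (pos 0, char 'f'): match length 0
Longest match has length 3 at offset 4.
next_char = character at position 7 + 3 = 10 -> 'd'

Best match: offset=4, length=3 (matching 'def' starting at position 3)
LZ77 triple: (4, 3, 'd')


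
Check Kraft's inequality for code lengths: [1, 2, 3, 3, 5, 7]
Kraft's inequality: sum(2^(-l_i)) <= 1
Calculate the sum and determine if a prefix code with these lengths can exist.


Sum = 2^(-1) + 2^(-2) + 2^(-3) + 2^(-3) + 2^(-5) + 2^(-7)
    = 0.5 + 0.25 + 0.125 + 0.125 + 0.03125 + 0.0078125
    = 133/128 = 1.0390625
Since 1.0390625 > 1, Kraft's inequality is NOT satisfied.
A prefix code with these lengths CANNOT exist.

Kraft sum = 1.0390625. Not satisfied.


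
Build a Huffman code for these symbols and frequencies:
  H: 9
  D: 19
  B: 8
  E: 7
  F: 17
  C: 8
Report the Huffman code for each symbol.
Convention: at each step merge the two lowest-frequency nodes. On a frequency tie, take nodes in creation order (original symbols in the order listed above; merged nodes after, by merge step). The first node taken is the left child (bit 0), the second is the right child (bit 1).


Huffman tree construction:
Step 1: Merge E(7) + B(8) = 15
Step 2: Merge C(8) + H(9) = 17
Step 3: Merge (E+B)(15) + F(17) = 32
Step 4: Merge (C+H)(17) + D(19) = 36
Step 5: Merge ((E+B)+F)(32) + ((C+H)+D)(36) = 68
Read each symbol's code off the tree from the root (left child = 0, right child = 1).

Codes:
  H: 101 (length 3)
  D: 11 (length 2)
  B: 001 (length 3)
  E: 000 (length 3)
  F: 01 (length 2)
  C: 100 (length 3)
Average code length: 168/68 = 2.4706 bits/symbol


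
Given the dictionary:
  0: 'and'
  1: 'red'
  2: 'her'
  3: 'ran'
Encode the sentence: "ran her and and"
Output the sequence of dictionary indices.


Look up each word in the dictionary:
  'ran' -> 3
  'her' -> 2
  'and' -> 0
  'and' -> 0

Encoded: [3, 2, 0, 0]


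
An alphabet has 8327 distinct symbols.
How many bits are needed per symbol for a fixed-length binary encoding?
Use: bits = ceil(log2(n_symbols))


log2(8327) = 13.0236
Bracket: 2^13 = 8192 < 8327 <= 2^14 = 16384
So ceil(log2(8327)) = 14

bits = ceil(log2(8327)) = ceil(13.0236) = 14 bits


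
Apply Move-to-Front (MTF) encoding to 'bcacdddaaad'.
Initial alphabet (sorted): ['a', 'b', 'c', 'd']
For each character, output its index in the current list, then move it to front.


MTF encoding:
'b': index 1 in ['a', 'b', 'c', 'd'] -> ['b', 'a', 'c', 'd']
'c': index 2 in ['b', 'a', 'c', 'd'] -> ['c', 'b', 'a', 'd']
'a': index 2 in ['c', 'b', 'a', 'd'] -> ['a', 'c', 'b', 'd']
'c': index 1 in ['a', 'c', 'b', 'd'] -> ['c', 'a', 'b', 'd']
'd': index 3 in ['c', 'a', 'b', 'd'] -> ['d', 'c', 'a', 'b']
'd': index 0 in ['d', 'c', 'a', 'b'] -> ['d', 'c', 'a', 'b']
'd': index 0 in ['d', 'c', 'a', 'b'] -> ['d', 'c', 'a', 'b']
'a': index 2 in ['d', 'c', 'a', 'b'] -> ['a', 'd', 'c', 'b']
'a': index 0 in ['a', 'd', 'c', 'b'] -> ['a', 'd', 'c', 'b']
'a': index 0 in ['a', 'd', 'c', 'b'] -> ['a', 'd', 'c', 'b']
'd': index 1 in ['a', 'd', 'c', 'b'] -> ['d', 'a', 'c', 'b']


Output: [1, 2, 2, 1, 3, 0, 0, 2, 0, 0, 1]


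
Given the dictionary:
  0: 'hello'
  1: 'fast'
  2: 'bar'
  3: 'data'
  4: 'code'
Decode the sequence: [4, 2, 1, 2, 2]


Look up each index in the dictionary:
  4 -> 'code'
  2 -> 'bar'
  1 -> 'fast'
  2 -> 'bar'
  2 -> 'bar'

Decoded: "code bar fast bar bar"


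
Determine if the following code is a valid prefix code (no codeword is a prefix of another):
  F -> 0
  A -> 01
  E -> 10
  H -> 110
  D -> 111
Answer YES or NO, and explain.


Checking each pair (does one codeword prefix another?):
  F='0' vs A='01': prefix -- VIOLATION

NO -- this is NOT a valid prefix code. F (0) is a prefix of A (01).


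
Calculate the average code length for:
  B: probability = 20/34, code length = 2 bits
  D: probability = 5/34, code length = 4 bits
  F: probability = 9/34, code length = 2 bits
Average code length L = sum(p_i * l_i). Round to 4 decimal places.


Weighted contributions p_i * l_i:
  B: (20/34) * 2 = 40/34
  D: (5/34) * 4 = 20/34
  F: (9/34) * 2 = 18/34
Sum = (40 + 20 + 18)/34 = 78/34

L = 78/34 = 2.2941 bits/symbol


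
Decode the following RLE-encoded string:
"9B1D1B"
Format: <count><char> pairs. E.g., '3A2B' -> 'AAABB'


Expanding each <count><char> pair:
  9B -> 'BBBBBBBBB'
  1D -> 'D'
  1B -> 'B'

Decoded = BBBBBBBBBDB


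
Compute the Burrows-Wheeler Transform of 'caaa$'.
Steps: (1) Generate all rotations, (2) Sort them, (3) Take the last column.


Rotations (sorted):
  0: $caaa -> last char: a
  1: a$caa -> last char: a
  2: aa$ca -> last char: a
  3: aaa$c -> last char: c
  4: caaa$ -> last char: $


BWT = aaac$


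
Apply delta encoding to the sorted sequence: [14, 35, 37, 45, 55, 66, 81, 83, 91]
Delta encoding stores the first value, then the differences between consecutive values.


First value: 14
Deltas:
  35 - 14 = 21
  37 - 35 = 2
  45 - 37 = 8
  55 - 45 = 10
  66 - 55 = 11
  81 - 66 = 15
  83 - 81 = 2
  91 - 83 = 8


Delta encoded: [14, 21, 2, 8, 10, 11, 15, 2, 8]


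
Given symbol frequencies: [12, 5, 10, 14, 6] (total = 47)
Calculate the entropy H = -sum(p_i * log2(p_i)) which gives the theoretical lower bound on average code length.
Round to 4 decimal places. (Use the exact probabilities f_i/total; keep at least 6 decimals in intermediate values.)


Per-symbol terms -p_i * log2(p_i) with p_i = f_i/47:
  p = 12/47 = 0.255319: log2(p) = -1.969626, -p*log2(p) = 0.502883
  p = 5/47 = 0.106383: log2(p) = -3.232661, -p*log2(p) = 0.343900
  p = 10/47 = 0.212766: log2(p) = -2.232661, -p*log2(p) = 0.475034
  p = 14/47 = 0.297872: log2(p) = -1.747234, -p*log2(p) = 0.520453
  p = 6/47 = 0.127660: log2(p) = -2.969626, -p*log2(p) = 0.379101
H = 0.502883 + 0.343900 + 0.475034 + 0.520453 + 0.379101 = 2.221371

H = 2.2214 bits/symbol


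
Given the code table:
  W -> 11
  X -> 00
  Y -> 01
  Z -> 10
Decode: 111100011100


Decoding:
11 -> W
11 -> W
00 -> X
01 -> Y
11 -> W
00 -> X


Result: WWXYWX
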